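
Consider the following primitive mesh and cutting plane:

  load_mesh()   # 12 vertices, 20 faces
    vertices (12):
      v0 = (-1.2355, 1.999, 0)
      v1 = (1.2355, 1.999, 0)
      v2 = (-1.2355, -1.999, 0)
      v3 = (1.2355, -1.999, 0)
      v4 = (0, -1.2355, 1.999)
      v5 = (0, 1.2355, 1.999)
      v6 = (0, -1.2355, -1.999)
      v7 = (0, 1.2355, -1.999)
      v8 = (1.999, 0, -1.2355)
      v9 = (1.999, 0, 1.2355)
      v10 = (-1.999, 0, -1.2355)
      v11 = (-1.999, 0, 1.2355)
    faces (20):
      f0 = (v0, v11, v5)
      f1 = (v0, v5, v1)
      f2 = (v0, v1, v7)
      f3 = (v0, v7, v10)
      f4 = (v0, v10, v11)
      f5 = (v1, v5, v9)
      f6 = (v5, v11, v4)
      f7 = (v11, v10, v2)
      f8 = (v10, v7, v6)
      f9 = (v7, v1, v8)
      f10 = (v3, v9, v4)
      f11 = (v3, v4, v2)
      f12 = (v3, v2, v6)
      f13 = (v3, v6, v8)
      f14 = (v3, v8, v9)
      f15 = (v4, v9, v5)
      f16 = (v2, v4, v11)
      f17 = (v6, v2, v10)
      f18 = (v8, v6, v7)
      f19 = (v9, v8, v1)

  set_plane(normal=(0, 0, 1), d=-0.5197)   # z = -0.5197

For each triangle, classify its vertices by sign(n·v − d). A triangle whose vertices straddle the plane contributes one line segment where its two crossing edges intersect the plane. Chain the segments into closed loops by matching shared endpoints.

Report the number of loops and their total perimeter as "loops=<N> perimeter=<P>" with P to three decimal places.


Straddling triangles (10 of 20):
  (v0,v1,v7) [++-] → (0.914295, 1.80051, -0.5197)–(-0.914295, 1.80051, -0.5197)  len=1.8286
  (v0,v7,v10) [+--] → (-0.914295, 1.80051, -0.5197)–(-1.55666, 1.15814, -0.5197)  len=0.9084
  (v0,v10,v11) [+-+] → (-1.55666, 1.15814, -0.5197)–(-1.999, 0, -0.5197)  len=1.2397
  (v11,v10,v2) [+-+] → (-1.999, 0, -0.5197)–(-1.55666, -1.15814, -0.5197)  len=1.2397
  (v7,v1,v8) [-+-] → (0.914295, 1.80051, -0.5197)–(1.55666, 1.15814, -0.5197)  len=0.9084
  (v3,v2,v6) [++-] → (-0.914295, -1.80051, -0.5197)–(0.914295, -1.80051, -0.5197)  len=1.8286
  (v3,v6,v8) [+--] → (0.914295, -1.80051, -0.5197)–(1.55666, -1.15814, -0.5197)  len=0.9084
  (v3,v8,v9) [+-+] → (1.55666, -1.15814, -0.5197)–(1.999, 0, -0.5197)  len=1.2397
  (v6,v2,v10) [-+-] → (-0.914295, -1.80051, -0.5197)–(-1.55666, -1.15814, -0.5197)  len=0.9084
  (v9,v8,v1) [+-+] → (1.999, 0, -0.5197)–(1.55666, 1.15814, -0.5197)  len=1.2397

Chained into 1 loop(s):
  loop 1: 10 segments, perimeter = 12.2499
Total perimeter = 12.250

loops=1 perimeter=12.250


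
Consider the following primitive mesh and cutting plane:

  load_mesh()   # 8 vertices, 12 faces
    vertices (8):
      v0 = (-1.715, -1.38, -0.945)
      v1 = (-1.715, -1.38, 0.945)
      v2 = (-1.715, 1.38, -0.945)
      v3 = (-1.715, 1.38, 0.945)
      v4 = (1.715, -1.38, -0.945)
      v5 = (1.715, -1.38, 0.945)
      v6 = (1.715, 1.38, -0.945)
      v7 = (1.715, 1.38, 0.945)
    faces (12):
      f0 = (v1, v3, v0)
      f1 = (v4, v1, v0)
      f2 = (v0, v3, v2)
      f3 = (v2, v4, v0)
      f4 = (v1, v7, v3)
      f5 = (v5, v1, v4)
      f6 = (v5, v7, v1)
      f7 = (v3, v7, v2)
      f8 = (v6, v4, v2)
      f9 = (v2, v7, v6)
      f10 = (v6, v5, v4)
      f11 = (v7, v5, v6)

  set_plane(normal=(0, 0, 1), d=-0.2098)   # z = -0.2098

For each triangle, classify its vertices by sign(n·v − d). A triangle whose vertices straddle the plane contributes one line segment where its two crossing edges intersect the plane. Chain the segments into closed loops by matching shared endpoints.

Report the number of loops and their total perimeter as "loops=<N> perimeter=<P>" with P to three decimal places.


Straddling triangles (8 of 12):
  (v1,v3,v0) [++-] → (-1.715, -0.306375, -0.2098)–(-1.715, -1.38, -0.2098)  len=1.0736
  (v4,v1,v0) [-+-] → (0.380748, -1.38, -0.2098)–(-1.715, -1.38, -0.2098)  len=2.0957
  (v0,v3,v2) [-+-] → (-1.715, -0.306375, -0.2098)–(-1.715, 1.38, -0.2098)  len=1.6864
  (v5,v1,v4) [++-] → (0.380748, -1.38, -0.2098)–(1.715, -1.38, -0.2098)  len=1.3343
  (v3,v7,v2) [++-] → (-0.380748, 1.38, -0.2098)–(-1.715, 1.38, -0.2098)  len=1.3343
  (v2,v7,v6) [-+-] → (-0.380748, 1.38, -0.2098)–(1.715, 1.38, -0.2098)  len=2.0957
  (v6,v5,v4) [-+-] → (1.715, 0.306375, -0.2098)–(1.715, -1.38, -0.2098)  len=1.6864
  (v7,v5,v6) [++-] → (1.715, 0.306375, -0.2098)–(1.715, 1.38, -0.2098)  len=1.0736

Chained into 1 loop(s):
  loop 1: 8 segments, perimeter = 12.3800
Total perimeter = 12.380

loops=1 perimeter=12.380


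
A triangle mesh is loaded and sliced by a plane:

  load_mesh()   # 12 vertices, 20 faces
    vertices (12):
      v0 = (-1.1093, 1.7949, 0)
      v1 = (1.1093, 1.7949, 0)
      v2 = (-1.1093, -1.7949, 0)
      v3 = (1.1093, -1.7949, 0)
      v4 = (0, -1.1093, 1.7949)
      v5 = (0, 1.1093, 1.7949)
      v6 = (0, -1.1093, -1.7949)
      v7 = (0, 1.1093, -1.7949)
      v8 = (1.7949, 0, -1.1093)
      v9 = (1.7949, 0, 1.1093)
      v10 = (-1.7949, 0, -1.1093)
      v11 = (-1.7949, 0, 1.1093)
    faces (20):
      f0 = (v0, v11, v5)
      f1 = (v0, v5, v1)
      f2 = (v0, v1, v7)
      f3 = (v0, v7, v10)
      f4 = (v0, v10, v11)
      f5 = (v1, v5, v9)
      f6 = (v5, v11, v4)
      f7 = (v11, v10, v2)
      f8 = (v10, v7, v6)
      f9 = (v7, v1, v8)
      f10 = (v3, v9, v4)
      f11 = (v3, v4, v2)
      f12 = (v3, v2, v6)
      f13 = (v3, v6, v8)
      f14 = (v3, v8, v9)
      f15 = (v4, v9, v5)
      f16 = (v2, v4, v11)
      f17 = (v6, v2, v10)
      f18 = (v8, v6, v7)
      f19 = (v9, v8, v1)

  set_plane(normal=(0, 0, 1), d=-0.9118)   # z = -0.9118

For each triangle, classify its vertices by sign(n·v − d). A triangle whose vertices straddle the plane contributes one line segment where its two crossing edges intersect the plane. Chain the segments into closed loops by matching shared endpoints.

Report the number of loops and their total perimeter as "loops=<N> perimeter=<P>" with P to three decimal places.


Straddling triangles (10 of 20):
  (v0,v1,v7) [++-] → (0.545781, 1.44662, -0.9118)–(-0.545781, 1.44662, -0.9118)  len=1.0916
  (v0,v7,v10) [+--] → (-0.545781, 1.44662, -0.9118)–(-1.67284, 0.319564, -0.9118)  len=1.5939
  (v0,v10,v11) [+-+] → (-1.67284, 0.319564, -0.9118)–(-1.7949, 0, -0.9118)  len=0.3421
  (v11,v10,v2) [+-+] → (-1.7949, 0, -0.9118)–(-1.67284, -0.319564, -0.9118)  len=0.3421
  (v7,v1,v8) [-+-] → (0.545781, 1.44662, -0.9118)–(1.67284, 0.319564, -0.9118)  len=1.5939
  (v3,v2,v6) [++-] → (-0.545781, -1.44662, -0.9118)–(0.545781, -1.44662, -0.9118)  len=1.0916
  (v3,v6,v8) [+--] → (0.545781, -1.44662, -0.9118)–(1.67284, -0.319564, -0.9118)  len=1.5939
  (v3,v8,v9) [+-+] → (1.67284, -0.319564, -0.9118)–(1.7949, 0, -0.9118)  len=0.3421
  (v6,v2,v10) [-+-] → (-0.545781, -1.44662, -0.9118)–(-1.67284, -0.319564, -0.9118)  len=1.5939
  (v9,v8,v1) [+-+] → (1.7949, 0, -0.9118)–(1.67284, 0.319564, -0.9118)  len=0.3421

Chained into 1 loop(s):
  loop 1: 10 segments, perimeter = 9.9270
Total perimeter = 9.927

loops=1 perimeter=9.927


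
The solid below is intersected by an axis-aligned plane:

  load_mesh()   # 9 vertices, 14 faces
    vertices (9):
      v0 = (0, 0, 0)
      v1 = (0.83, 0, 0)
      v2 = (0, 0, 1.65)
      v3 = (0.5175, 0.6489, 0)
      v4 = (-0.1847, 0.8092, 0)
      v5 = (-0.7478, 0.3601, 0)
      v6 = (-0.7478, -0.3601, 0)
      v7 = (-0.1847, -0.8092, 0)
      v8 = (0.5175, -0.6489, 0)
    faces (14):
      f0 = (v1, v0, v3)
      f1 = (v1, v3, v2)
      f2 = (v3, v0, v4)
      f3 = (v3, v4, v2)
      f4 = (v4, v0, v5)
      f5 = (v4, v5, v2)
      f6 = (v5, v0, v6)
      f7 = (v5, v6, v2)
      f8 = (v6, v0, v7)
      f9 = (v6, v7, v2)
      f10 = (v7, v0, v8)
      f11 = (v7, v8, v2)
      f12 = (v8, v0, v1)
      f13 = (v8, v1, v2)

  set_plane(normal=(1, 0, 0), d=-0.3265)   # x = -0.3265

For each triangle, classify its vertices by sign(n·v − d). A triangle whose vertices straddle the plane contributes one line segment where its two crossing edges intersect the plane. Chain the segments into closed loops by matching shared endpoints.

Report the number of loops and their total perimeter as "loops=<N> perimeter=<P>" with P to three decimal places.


loops=1 perimeter=3.856

Straddling triangles (6 of 14):
  (v4,v0,v5) [++-] → (-0.3265, 0.157225, 0)–(-0.3265, 0.696108, 0)  len=0.5389
  (v4,v5,v2) [+-+] → (-0.3265, 0.696108, 0)–(-0.3265, 0.157225, 0.929587)  len=1.0745
  (v5,v0,v6) [-+-] → (-0.3265, 0.157225, 0)–(-0.3265, -0.157225, 0)  len=0.3144
  (v5,v6,v2) [--+] → (-0.3265, -0.157225, 0.929587)–(-0.3265, 0.157225, 0.929587)  len=0.3144
  (v6,v0,v7) [-++] → (-0.3265, -0.157225, 0)–(-0.3265, -0.696108, 0)  len=0.5389
  (v6,v7,v2) [-++] → (-0.3265, -0.696108, 0)–(-0.3265, -0.157225, 0.929587)  len=1.0745

Chained into 1 loop(s):
  loop 1: 6 segments, perimeter = 3.8556
Total perimeter = 3.856


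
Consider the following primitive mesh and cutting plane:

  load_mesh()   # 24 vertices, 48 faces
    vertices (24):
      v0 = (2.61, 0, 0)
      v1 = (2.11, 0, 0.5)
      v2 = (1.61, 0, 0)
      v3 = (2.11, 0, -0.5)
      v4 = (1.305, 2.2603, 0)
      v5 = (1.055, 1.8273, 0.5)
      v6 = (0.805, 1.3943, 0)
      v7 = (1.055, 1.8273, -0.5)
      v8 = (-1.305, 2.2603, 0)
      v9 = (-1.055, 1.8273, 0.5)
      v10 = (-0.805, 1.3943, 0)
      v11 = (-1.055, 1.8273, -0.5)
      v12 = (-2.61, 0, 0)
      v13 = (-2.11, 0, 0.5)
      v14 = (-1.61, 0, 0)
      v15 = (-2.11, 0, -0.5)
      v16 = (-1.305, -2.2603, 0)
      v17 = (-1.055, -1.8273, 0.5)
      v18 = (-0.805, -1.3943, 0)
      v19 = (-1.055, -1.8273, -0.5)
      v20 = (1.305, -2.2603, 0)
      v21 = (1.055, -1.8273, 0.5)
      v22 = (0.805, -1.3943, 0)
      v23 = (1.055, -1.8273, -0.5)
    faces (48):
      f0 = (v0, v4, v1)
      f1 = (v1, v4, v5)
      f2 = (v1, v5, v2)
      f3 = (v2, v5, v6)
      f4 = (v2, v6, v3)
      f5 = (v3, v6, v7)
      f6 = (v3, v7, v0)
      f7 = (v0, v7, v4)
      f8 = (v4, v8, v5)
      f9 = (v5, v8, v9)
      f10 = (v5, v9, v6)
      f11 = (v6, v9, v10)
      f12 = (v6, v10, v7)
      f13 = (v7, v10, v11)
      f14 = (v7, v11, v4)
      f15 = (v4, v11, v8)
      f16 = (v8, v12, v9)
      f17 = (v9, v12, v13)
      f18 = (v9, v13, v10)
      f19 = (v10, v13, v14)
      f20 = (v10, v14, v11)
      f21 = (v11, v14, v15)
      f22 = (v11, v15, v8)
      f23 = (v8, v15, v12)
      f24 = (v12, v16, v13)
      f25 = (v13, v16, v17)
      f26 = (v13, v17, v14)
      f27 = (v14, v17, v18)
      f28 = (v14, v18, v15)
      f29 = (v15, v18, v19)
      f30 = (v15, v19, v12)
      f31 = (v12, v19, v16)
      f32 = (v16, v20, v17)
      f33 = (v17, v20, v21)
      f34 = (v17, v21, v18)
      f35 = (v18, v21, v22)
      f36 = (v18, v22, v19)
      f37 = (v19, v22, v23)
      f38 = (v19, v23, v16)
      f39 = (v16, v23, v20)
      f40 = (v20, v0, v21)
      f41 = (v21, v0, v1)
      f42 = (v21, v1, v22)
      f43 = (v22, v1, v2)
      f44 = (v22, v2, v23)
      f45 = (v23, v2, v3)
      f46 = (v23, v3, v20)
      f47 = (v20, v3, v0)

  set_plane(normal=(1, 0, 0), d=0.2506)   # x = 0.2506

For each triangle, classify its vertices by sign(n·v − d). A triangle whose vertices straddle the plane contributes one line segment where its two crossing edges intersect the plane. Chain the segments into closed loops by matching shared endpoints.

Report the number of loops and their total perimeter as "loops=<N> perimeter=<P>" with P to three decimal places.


Straddling triangles (16 of 48):
  (v4,v8,v5) [+-+] → (0.2506, 2.2603, 0)–(0.2506, 1.97489, 0.329576)  len=0.4360
  (v5,v8,v9) [+--] → (0.2506, 1.97489, 0.329576)–(0.2506, 1.8273, 0.5)  len=0.2254
  (v5,v9,v6) [+-+] → (0.2506, 1.8273, 0.5)–(0.2506, 1.52336, 0.149032)  len=0.4643
  (v6,v9,v10) [+--] → (0.2506, 1.52336, 0.149032)–(0.2506, 1.3943, 0)  len=0.1971
  (v6,v10,v7) [+-+] → (0.2506, 1.3943, 0)–(0.2506, 1.64004, -0.283763)  len=0.3754
  (v7,v10,v11) [+--] → (0.2506, 1.64004, -0.283763)–(0.2506, 1.8273, -0.5)  len=0.2861
  (v7,v11,v4) [+-+] → (0.2506, 1.8273, -0.5)–(0.2506, 2.06684, -0.22339)  len=0.3659
  (v4,v11,v8) [+--] → (0.2506, 2.06684, -0.22339)–(0.2506, 2.2603, 0)  len=0.2955
  (v16,v20,v17) [-+-] → (0.2506, -2.2603, 0)–(0.2506, -2.06684, 0.22339)  len=0.2955
  (v17,v20,v21) [-++] → (0.2506, -2.06684, 0.22339)–(0.2506, -1.8273, 0.5)  len=0.3659
  (v17,v21,v18) [-+-] → (0.2506, -1.8273, 0.5)–(0.2506, -1.64004, 0.283763)  len=0.2861
  (v18,v21,v22) [-++] → (0.2506, -1.64004, 0.283763)–(0.2506, -1.3943, 0)  len=0.3754
  (v18,v22,v19) [-+-] → (0.2506, -1.3943, 0)–(0.2506, -1.52336, -0.149032)  len=0.1971
  (v19,v22,v23) [-++] → (0.2506, -1.52336, -0.149032)–(0.2506, -1.8273, -0.5)  len=0.4643
  (v19,v23,v16) [-+-] → (0.2506, -1.8273, -0.5)–(0.2506, -1.97489, -0.329576)  len=0.2254
  (v16,v23,v20) [-++] → (0.2506, -1.97489, -0.329576)–(0.2506, -2.2603, 0)  len=0.4360

Chained into 2 loop(s):
  loop 1: 8 segments, perimeter = 2.6457
  loop 2: 8 segments, perimeter = 2.6457
Total perimeter = 5.291

loops=2 perimeter=5.291


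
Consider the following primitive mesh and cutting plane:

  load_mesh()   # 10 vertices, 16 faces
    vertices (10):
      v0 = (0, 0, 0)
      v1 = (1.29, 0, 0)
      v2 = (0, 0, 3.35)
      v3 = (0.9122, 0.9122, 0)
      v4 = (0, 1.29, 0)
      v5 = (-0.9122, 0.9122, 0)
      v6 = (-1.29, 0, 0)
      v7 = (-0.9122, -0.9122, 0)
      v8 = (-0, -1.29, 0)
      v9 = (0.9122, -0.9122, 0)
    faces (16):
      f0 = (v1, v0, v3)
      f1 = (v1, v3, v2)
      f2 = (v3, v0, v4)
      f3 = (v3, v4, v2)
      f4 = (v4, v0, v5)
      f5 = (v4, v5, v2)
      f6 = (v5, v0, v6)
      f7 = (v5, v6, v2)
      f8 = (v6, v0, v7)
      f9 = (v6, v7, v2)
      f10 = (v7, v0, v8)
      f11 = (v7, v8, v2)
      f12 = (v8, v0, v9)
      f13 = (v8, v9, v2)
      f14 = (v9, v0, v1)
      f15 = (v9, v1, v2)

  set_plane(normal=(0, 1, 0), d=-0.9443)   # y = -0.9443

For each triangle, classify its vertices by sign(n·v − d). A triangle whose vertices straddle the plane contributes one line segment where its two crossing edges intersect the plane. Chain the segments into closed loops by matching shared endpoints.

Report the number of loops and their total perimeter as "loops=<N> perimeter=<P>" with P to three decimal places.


Straddling triangles (4 of 16):
  (v7,v0,v8) [++-] → (0, -0.9443, 0)–(-0.834694, -0.9443, 0)  len=0.8347
  (v7,v8,v2) [+-+] → (-0.834694, -0.9443, 0)–(0, -0.9443, 0.897748)  len=1.2258
  (v8,v0,v9) [-++] → (0, -0.9443, 0)–(0.834694, -0.9443, 0)  len=0.8347
  (v8,v9,v2) [-++] → (0.834694, -0.9443, 0)–(0, -0.9443, 0.897748)  len=1.2258

Chained into 1 loop(s):
  loop 1: 4 segments, perimeter = 4.1211
Total perimeter = 4.121

loops=1 perimeter=4.121


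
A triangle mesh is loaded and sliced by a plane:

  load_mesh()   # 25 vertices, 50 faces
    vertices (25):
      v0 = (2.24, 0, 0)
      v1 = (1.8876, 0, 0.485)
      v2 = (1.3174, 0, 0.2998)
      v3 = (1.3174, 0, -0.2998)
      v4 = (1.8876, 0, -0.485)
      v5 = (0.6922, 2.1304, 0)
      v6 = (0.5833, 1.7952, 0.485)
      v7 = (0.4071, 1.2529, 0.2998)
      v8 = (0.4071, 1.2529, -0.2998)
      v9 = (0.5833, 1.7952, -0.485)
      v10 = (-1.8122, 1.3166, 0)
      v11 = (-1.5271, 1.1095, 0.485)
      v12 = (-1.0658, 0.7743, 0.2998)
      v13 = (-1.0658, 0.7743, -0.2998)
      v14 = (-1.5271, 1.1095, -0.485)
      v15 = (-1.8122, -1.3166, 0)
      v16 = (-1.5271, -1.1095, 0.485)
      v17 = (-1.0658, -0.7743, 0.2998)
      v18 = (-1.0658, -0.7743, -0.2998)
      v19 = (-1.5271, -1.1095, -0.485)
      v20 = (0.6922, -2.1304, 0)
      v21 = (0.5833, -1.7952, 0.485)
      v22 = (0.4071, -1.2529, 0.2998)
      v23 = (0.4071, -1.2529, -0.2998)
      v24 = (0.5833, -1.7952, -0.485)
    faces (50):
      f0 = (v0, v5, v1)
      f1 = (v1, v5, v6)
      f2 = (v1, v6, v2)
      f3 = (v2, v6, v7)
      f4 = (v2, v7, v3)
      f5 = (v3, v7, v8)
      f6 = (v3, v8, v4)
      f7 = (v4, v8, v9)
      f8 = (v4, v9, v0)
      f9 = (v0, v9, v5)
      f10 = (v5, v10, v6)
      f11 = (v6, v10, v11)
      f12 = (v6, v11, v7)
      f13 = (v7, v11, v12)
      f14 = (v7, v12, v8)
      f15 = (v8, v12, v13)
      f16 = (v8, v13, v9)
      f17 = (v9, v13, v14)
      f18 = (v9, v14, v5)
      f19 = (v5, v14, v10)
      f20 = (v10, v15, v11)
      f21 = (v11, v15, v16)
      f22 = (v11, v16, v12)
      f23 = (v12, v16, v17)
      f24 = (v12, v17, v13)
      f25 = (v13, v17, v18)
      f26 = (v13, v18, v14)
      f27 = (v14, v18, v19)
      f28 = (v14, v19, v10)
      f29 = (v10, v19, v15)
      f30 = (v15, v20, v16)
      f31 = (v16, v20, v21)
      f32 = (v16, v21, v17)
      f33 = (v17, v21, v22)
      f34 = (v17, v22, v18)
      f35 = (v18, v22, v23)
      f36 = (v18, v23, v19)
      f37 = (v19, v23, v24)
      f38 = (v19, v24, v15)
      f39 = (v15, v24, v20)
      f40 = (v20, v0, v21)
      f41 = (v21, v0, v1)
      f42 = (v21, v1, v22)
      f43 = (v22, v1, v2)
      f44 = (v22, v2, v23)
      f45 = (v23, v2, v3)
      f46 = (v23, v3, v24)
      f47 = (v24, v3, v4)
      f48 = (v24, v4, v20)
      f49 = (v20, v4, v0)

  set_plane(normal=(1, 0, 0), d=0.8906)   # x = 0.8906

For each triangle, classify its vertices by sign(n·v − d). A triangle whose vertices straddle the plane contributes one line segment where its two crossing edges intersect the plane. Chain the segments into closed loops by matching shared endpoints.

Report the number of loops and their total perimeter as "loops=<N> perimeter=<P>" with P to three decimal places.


Straddling triangles (20 of 50):
  (v0,v5,v1) [+-+] → (0.8906, 1.85732, 0)–(0.8906, 1.77682, 0.0804952)  len=0.1138
  (v1,v5,v6) [+--] → (0.8906, 1.77682, 0.0804952)–(0.8906, 1.37224, 0.485)  len=0.5721
  (v1,v6,v2) [+-+] → (0.8906, 1.37224, 0.485)–(0.8906, 1.04372, 0.407474)  len=0.3375
  (v2,v6,v7) [+--] → (0.8906, 1.04372, 0.407474)–(0.8906, 0.58743, 0.2998)  len=0.4688
  (v2,v7,v3) [+-+] → (0.8906, 0.58743, 0.2998)–(0.8906, 0.58743, -0.0186737)  len=0.3185
  (v3,v7,v8) [+--] → (0.8906, 0.58743, -0.0186737)–(0.8906, 0.58743, -0.2998)  len=0.2811
  (v3,v8,v4) [+-+] → (0.8906, 0.58743, -0.2998)–(0.8906, 0.843729, -0.360282)  len=0.2633
  (v4,v8,v9) [+--] → (0.8906, 0.843729, -0.360282)–(0.8906, 1.37224, -0.485)  len=0.5430
  (v4,v9,v0) [+-+] → (0.8906, 1.37224, -0.485)–(0.8906, 1.46221, -0.395038)  len=0.1272
  (v0,v9,v5) [+--] → (0.8906, 1.46221, -0.395038)–(0.8906, 1.85732, 0)  len=0.5587
  (v20,v0,v21) [-+-] → (0.8906, -1.85732, 0)–(0.8906, -1.46221, 0.395038)  len=0.5587
  (v21,v0,v1) [-++] → (0.8906, -1.46221, 0.395038)–(0.8906, -1.37224, 0.485)  len=0.1272
  (v21,v1,v22) [-+-] → (0.8906, -1.37224, 0.485)–(0.8906, -0.843729, 0.360282)  len=0.5430
  (v22,v1,v2) [-++] → (0.8906, -0.843729, 0.360282)–(0.8906, -0.58743, 0.2998)  len=0.2633
  (v22,v2,v23) [-+-] → (0.8906, -0.58743, 0.2998)–(0.8906, -0.58743, 0.0186737)  len=0.2811
  (v23,v2,v3) [-++] → (0.8906, -0.58743, 0.0186737)–(0.8906, -0.58743, -0.2998)  len=0.3185
  (v23,v3,v24) [-+-] → (0.8906, -0.58743, -0.2998)–(0.8906, -1.04372, -0.407474)  len=0.4688
  (v24,v3,v4) [-++] → (0.8906, -1.04372, -0.407474)–(0.8906, -1.37224, -0.485)  len=0.3375
  (v24,v4,v20) [-+-] → (0.8906, -1.37224, -0.485)–(0.8906, -1.77682, -0.0804952)  len=0.5721
  (v20,v4,v0) [-++] → (0.8906, -1.77682, -0.0804952)–(0.8906, -1.85732, 0)  len=0.1138

Chained into 2 loop(s):
  loop 1: 10 segments, perimeter = 3.5842
  loop 2: 10 segments, perimeter = 3.5842
Total perimeter = 7.168

loops=2 perimeter=7.168


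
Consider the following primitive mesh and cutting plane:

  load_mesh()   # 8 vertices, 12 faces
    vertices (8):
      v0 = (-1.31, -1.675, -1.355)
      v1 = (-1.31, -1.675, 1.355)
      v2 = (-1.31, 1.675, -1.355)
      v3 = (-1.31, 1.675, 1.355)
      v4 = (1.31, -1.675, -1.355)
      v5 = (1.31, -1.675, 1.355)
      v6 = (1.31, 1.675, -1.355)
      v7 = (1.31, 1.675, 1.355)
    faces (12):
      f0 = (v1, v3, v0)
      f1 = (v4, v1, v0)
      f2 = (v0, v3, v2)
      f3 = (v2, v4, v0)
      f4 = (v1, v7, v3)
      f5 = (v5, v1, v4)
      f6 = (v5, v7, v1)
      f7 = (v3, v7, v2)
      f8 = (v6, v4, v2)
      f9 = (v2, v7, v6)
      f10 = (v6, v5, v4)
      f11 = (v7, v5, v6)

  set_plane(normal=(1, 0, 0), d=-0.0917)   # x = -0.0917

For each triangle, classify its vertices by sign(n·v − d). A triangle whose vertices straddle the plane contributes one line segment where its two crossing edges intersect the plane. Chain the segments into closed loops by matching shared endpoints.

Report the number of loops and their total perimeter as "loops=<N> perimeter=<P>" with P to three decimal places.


loops=1 perimeter=12.120

Straddling triangles (8 of 12):
  (v4,v1,v0) [+--] → (-0.0917, -1.675, 0.09485)–(-0.0917, -1.675, -1.355)  len=1.4498
  (v2,v4,v0) [-+-] → (-0.0917, 0.11725, -1.355)–(-0.0917, -1.675, -1.355)  len=1.7922
  (v1,v7,v3) [-+-] → (-0.0917, -0.11725, 1.355)–(-0.0917, 1.675, 1.355)  len=1.7922
  (v5,v1,v4) [+-+] → (-0.0917, -1.675, 1.355)–(-0.0917, -1.675, 0.09485)  len=1.2602
  (v5,v7,v1) [++-] → (-0.0917, -0.11725, 1.355)–(-0.0917, -1.675, 1.355)  len=1.5578
  (v3,v7,v2) [-+-] → (-0.0917, 1.675, 1.355)–(-0.0917, 1.675, -0.09485)  len=1.4498
  (v6,v4,v2) [++-] → (-0.0917, 0.11725, -1.355)–(-0.0917, 1.675, -1.355)  len=1.5578
  (v2,v7,v6) [-++] → (-0.0917, 1.675, -0.09485)–(-0.0917, 1.675, -1.355)  len=1.2602

Chained into 1 loop(s):
  loop 1: 8 segments, perimeter = 12.1200
Total perimeter = 12.120


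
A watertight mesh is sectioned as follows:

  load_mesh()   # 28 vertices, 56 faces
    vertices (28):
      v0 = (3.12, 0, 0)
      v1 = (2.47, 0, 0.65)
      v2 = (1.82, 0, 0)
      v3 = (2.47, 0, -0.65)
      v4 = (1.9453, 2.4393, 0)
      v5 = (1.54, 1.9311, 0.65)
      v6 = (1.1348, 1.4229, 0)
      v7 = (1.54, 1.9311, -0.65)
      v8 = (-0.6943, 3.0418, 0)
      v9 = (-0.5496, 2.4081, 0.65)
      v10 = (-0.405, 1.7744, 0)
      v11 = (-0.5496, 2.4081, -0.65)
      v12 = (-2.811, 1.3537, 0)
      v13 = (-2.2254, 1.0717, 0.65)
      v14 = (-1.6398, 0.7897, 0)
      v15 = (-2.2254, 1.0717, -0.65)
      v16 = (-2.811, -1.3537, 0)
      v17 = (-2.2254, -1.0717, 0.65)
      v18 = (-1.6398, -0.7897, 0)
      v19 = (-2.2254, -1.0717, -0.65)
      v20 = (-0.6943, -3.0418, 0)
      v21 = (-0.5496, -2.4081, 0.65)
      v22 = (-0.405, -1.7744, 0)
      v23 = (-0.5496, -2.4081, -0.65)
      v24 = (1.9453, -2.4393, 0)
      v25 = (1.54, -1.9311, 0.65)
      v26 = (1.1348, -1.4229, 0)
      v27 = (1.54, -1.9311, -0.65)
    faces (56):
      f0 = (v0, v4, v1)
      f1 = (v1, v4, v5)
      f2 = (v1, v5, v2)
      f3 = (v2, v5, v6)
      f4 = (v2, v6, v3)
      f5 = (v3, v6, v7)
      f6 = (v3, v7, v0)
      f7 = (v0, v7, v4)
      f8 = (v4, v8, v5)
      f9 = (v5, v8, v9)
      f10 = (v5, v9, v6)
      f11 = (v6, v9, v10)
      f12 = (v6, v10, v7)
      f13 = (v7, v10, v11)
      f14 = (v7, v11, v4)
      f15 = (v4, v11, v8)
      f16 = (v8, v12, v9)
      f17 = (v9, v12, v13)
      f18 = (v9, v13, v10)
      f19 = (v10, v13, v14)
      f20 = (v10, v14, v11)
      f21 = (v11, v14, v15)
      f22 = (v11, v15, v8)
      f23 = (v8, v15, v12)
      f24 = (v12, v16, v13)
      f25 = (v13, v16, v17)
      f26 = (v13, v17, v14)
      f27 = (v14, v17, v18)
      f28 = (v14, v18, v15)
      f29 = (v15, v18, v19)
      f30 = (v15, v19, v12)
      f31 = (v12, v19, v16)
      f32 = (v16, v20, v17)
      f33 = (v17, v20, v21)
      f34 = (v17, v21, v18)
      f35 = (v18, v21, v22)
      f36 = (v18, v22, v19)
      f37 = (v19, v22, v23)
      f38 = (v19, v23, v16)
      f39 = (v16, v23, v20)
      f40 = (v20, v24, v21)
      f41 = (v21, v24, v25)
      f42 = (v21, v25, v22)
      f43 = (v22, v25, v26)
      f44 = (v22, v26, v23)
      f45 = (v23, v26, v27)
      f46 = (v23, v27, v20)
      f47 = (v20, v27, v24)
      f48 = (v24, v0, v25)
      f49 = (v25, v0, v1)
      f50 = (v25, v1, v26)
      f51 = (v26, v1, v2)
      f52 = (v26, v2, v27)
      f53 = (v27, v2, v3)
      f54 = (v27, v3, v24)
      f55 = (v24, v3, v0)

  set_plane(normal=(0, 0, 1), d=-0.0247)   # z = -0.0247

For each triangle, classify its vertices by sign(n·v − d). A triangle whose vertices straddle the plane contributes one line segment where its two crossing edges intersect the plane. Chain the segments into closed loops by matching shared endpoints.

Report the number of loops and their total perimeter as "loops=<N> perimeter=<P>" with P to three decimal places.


loops=2 perimeter=30.008

Straddling triangles (28 of 56):
  (v2,v6,v3) [++-] → (1.18554, 1.36883, -0.0247)–(1.8447, 0, -0.0247)  len=1.5193
  (v3,v6,v7) [-+-] → (1.18554, 1.36883, -0.0247)–(1.1502, 1.44221, -0.0247)  len=0.0814
  (v3,v7,v0) [--+] → (3.05996, 0.0733818, -0.0247)–(3.0953, 0, -0.0247)  len=0.0814
  (v0,v7,v4) [+-+] → (3.05996, 0.0733818, -0.0247)–(1.9299, 2.41999, -0.0247)  len=2.6045
  (v6,v10,v7) [++-] → (-0.33109, 1.78035, -0.0247)–(1.1502, 1.44221, -0.0247)  len=1.5194
  (v7,v10,v11) [-+-] → (-0.33109, 1.78035, -0.0247)–(-0.410495, 1.79848, -0.0247)  len=0.0814
  (v7,v11,v4) [--+] → (1.85049, 2.43811, -0.0247)–(1.9299, 2.41999, -0.0247)  len=0.0814
  (v4,v11,v8) [+-+] → (1.85049, 2.43811, -0.0247)–(-0.688801, 3.01772, -0.0247)  len=2.6046
  (v10,v14,v11) [++-] → (-1.59837, 0.851199, -0.0247)–(-0.410495, 1.79848, -0.0247)  len=1.5193
  (v11,v14,v15) [-+-] → (-1.59837, 0.851199, -0.0247)–(-1.66205, 0.800416, -0.0247)  len=0.0815
  (v11,v15,v8) [--+] → (-0.752482, 2.96694, -0.0247)–(-0.688801, 3.01772, -0.0247)  len=0.0815
  (v8,v15,v12) [+-+] → (-0.752482, 2.96694, -0.0247)–(-2.78875, 1.34298, -0.0247)  len=2.6045
  (v14,v18,v15) [++-] → (-1.66205, -0.718967, -0.0247)–(-1.66205, 0.800416, -0.0247)  len=1.5194
  (v15,v18,v19) [-+-] → (-1.66205, -0.718967, -0.0247)–(-1.66205, -0.800416, -0.0247)  len=0.0814
  (v15,v19,v12) [--+] → (-2.78875, 1.26153, -0.0247)–(-2.78875, 1.34298, -0.0247)  len=0.0814
  (v12,v19,v16) [+-+] → (-2.78875, 1.26153, -0.0247)–(-2.78875, -1.34298, -0.0247)  len=2.6045
  (v18,v22,v19) [++-] → (-0.474175, -1.7477, -0.0247)–(-1.66205, -0.800416, -0.0247)  len=1.5193
  (v19,v22,v23) [-+-] → (-0.474175, -1.7477, -0.0247)–(-0.410495, -1.79848, -0.0247)  len=0.0815
  (v19,v23,v16) [--+] → (-2.72507, -1.39377, -0.0247)–(-2.78875, -1.34298, -0.0247)  len=0.0815
  (v16,v23,v20) [+-+] → (-2.72507, -1.39377, -0.0247)–(-0.688801, -3.01772, -0.0247)  len=2.6045
  (v22,v26,v23) [++-] → (1.07079, -1.46034, -0.0247)–(-0.410495, -1.79848, -0.0247)  len=1.5194
  (v23,v26,v27) [-+-] → (1.07079, -1.46034, -0.0247)–(1.1502, -1.44221, -0.0247)  len=0.0814
  (v23,v27,v20) [--+] → (-0.609397, -2.99959, -0.0247)–(-0.688801, -3.01772, -0.0247)  len=0.0814
  (v20,v27,v24) [+-+] → (-0.609397, -2.99959, -0.0247)–(1.9299, -2.41999, -0.0247)  len=2.6046
  (v26,v2,v27) [++-] → (1.80936, -0.0733818, -0.0247)–(1.1502, -1.44221, -0.0247)  len=1.5193
  (v27,v2,v3) [-+-] → (1.80936, -0.0733818, -0.0247)–(1.8447, 0, -0.0247)  len=0.0814
  (v27,v3,v24) [--+] → (1.96524, -2.34661, -0.0247)–(1.9299, -2.41999, -0.0247)  len=0.0814
  (v24,v3,v0) [+-+] → (1.96524, -2.34661, -0.0247)–(3.0953, 0, -0.0247)  len=2.6045

Chained into 2 loop(s):
  loop 1: 14 segments, perimeter = 11.2055
  loop 2: 14 segments, perimeter = 18.8020
Total perimeter = 30.008


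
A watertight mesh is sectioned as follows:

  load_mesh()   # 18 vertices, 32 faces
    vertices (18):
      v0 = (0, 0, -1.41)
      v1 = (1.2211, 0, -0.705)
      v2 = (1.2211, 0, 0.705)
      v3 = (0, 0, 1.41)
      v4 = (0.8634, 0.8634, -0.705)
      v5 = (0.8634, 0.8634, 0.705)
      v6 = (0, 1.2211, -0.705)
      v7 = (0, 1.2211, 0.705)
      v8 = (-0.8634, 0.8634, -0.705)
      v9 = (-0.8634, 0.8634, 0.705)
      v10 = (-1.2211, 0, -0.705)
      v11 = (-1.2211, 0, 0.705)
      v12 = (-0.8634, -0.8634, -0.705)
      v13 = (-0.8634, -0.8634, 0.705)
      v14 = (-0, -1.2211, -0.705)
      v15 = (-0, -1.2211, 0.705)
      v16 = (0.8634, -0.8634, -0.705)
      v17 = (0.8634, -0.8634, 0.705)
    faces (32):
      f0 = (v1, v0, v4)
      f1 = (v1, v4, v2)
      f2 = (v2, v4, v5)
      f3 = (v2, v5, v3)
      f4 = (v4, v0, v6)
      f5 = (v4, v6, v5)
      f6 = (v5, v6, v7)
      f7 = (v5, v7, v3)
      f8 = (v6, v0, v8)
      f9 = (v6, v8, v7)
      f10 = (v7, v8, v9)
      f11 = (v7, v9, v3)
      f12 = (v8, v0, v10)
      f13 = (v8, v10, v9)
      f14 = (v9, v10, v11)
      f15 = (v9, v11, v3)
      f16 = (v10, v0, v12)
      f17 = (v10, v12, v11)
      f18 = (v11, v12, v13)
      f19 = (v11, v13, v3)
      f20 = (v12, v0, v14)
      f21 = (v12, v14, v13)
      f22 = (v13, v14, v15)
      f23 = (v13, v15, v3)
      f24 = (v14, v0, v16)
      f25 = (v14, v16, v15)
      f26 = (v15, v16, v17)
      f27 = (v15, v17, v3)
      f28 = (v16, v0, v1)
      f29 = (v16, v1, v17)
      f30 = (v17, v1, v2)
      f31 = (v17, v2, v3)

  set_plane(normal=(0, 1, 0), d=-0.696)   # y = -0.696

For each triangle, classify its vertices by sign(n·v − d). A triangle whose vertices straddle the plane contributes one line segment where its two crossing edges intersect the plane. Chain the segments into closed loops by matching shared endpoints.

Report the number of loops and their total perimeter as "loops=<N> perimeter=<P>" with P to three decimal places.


Straddling triangles (12 of 32):
  (v10,v0,v12) [++-] → (-0.696, -0.696, -0.841689)–(-0.932753, -0.696, -0.705)  len=0.2734
  (v10,v12,v11) [+-+] → (-0.932753, -0.696, -0.705)–(-0.932753, -0.696, -0.431623)  len=0.2734
  (v11,v12,v13) [+--] → (-0.932753, -0.696, -0.431623)–(-0.932753, -0.696, 0.705)  len=1.1366
  (v11,v13,v3) [+-+] → (-0.932753, -0.696, 0.705)–(-0.696, -0.696, 0.841689)  len=0.2734
  (v12,v0,v14) [-+-] → (-0.696, -0.696, -0.841689)–(0, -0.696, -1.00817)  len=0.7156
  (v13,v15,v3) [--+] → (0, -0.696, 1.00817)–(-0.696, -0.696, 0.841689)  len=0.7156
  (v14,v0,v16) [-+-] → (0, -0.696, -1.00817)–(0.696, -0.696, -0.841689)  len=0.7156
  (v15,v17,v3) [--+] → (0.696, -0.696, 0.841689)–(0, -0.696, 1.00817)  len=0.7156
  (v16,v0,v1) [-++] → (0.696, -0.696, -0.841689)–(0.932753, -0.696, -0.705)  len=0.2734
  (v16,v1,v17) [-+-] → (0.932753, -0.696, -0.705)–(0.932753, -0.696, 0.431623)  len=1.1366
  (v17,v1,v2) [-++] → (0.932753, -0.696, 0.431623)–(0.932753, -0.696, 0.705)  len=0.2734
  (v17,v2,v3) [-++] → (0.932753, -0.696, 0.705)–(0.696, -0.696, 0.841689)  len=0.2734

Chained into 1 loop(s):
  loop 1: 12 segments, perimeter = 6.7760
Total perimeter = 6.776

loops=1 perimeter=6.776


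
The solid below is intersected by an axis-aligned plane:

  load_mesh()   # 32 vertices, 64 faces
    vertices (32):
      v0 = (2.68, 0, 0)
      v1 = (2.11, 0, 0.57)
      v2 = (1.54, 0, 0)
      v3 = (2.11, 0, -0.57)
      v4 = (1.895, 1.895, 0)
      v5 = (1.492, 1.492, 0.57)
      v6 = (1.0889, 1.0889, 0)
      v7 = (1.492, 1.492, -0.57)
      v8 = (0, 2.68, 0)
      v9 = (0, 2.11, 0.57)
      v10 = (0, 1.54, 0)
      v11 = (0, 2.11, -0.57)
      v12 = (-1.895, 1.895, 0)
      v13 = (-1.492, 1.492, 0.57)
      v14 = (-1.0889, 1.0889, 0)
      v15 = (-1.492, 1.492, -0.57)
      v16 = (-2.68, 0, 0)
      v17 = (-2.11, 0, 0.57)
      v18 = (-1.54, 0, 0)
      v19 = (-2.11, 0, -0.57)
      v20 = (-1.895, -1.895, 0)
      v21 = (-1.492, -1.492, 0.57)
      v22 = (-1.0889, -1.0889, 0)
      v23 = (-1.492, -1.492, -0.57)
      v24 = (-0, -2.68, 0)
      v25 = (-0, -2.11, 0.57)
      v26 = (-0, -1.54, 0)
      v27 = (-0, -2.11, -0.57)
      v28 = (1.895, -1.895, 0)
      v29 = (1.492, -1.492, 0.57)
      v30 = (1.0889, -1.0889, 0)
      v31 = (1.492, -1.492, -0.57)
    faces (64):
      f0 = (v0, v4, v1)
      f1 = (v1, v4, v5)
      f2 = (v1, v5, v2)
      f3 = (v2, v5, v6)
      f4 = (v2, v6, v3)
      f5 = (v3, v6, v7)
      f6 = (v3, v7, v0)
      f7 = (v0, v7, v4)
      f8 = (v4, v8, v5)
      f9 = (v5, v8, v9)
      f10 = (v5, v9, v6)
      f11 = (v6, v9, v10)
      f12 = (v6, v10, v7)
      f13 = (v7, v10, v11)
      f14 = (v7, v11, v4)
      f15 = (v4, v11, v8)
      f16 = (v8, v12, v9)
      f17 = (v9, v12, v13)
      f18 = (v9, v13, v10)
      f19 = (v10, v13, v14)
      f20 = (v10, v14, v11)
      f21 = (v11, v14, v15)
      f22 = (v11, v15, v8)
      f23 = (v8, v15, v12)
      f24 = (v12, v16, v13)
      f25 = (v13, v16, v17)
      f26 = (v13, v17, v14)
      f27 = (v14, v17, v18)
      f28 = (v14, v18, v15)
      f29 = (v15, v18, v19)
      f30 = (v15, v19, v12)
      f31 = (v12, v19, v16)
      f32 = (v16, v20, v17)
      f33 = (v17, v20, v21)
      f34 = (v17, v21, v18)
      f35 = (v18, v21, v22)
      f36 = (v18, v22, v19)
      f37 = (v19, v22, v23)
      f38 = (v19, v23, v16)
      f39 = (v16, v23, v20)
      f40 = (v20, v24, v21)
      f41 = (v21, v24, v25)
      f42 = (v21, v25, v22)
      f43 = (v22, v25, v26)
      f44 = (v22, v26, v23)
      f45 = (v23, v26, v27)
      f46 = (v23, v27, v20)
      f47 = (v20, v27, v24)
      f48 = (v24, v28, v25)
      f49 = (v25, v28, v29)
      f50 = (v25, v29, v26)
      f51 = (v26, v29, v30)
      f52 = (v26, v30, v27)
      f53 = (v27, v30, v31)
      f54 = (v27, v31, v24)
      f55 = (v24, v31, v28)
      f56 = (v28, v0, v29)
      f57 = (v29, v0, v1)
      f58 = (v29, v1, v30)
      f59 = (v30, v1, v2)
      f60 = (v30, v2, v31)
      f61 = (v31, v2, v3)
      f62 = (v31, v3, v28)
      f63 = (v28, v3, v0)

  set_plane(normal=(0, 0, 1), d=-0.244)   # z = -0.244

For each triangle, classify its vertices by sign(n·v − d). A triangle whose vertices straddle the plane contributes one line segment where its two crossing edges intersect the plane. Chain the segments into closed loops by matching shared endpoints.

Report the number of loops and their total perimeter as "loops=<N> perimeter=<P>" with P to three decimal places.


loops=2 perimeter=25.839

Straddling triangles (32 of 64):
  (v2,v6,v3) [++-] → (1.526, 0.622774, -0.244)–(1.784, 0, -0.244)  len=0.6741
  (v3,v6,v7) [-+-] → (1.526, 0.622774, -0.244)–(1.26146, 1.26146, -0.244)  len=0.6913
  (v3,v7,v0) [--+] → (2.17145, 0.638681, -0.244)–(2.436, 0, -0.244)  len=0.6913
  (v0,v7,v4) [+-+] → (2.17145, 0.638681, -0.244)–(1.72249, 1.72249, -0.244)  len=1.1731
  (v6,v10,v7) [++-] → (0.638681, 1.51945, -0.244)–(1.26146, 1.26146, -0.244)  len=0.6741
  (v7,v10,v11) [-+-] → (0.638681, 1.51945, -0.244)–(0, 1.784, -0.244)  len=0.6913
  (v7,v11,v4) [--+] → (1.08381, 1.98704, -0.244)–(1.72249, 1.72249, -0.244)  len=0.6913
  (v4,v11,v8) [+-+] → (1.08381, 1.98704, -0.244)–(0, 2.436, -0.244)  len=1.1731
  (v10,v14,v11) [++-] → (-0.622774, 1.526, -0.244)–(0, 1.784, -0.244)  len=0.6741
  (v11,v14,v15) [-+-] → (-0.622774, 1.526, -0.244)–(-1.26146, 1.26146, -0.244)  len=0.6913
  (v11,v15,v8) [--+] → (-0.638681, 2.17145, -0.244)–(0, 2.436, -0.244)  len=0.6913
  (v8,v15,v12) [+-+] → (-0.638681, 2.17145, -0.244)–(-1.72249, 1.72249, -0.244)  len=1.1731
  (v14,v18,v15) [++-] → (-1.51945, 0.638681, -0.244)–(-1.26146, 1.26146, -0.244)  len=0.6741
  (v15,v18,v19) [-+-] → (-1.51945, 0.638681, -0.244)–(-1.784, 0, -0.244)  len=0.6913
  (v15,v19,v12) [--+] → (-1.98704, 1.08381, -0.244)–(-1.72249, 1.72249, -0.244)  len=0.6913
  (v12,v19,v16) [+-+] → (-1.98704, 1.08381, -0.244)–(-2.436, 0, -0.244)  len=1.1731
  (v18,v22,v19) [++-] → (-1.526, -0.622774, -0.244)–(-1.784, 0, -0.244)  len=0.6741
  (v19,v22,v23) [-+-] → (-1.526, -0.622774, -0.244)–(-1.26146, -1.26146, -0.244)  len=0.6913
  (v19,v23,v16) [--+] → (-2.17145, -0.638681, -0.244)–(-2.436, 0, -0.244)  len=0.6913
  (v16,v23,v20) [+-+] → (-2.17145, -0.638681, -0.244)–(-1.72249, -1.72249, -0.244)  len=1.1731
  (v22,v26,v23) [++-] → (-0.638681, -1.51945, -0.244)–(-1.26146, -1.26146, -0.244)  len=0.6741
  (v23,v26,v27) [-+-] → (-0.638681, -1.51945, -0.244)–(0, -1.784, -0.244)  len=0.6913
  (v23,v27,v20) [--+] → (-1.08381, -1.98704, -0.244)–(-1.72249, -1.72249, -0.244)  len=0.6913
  (v20,v27,v24) [+-+] → (-1.08381, -1.98704, -0.244)–(0, -2.436, -0.244)  len=1.1731
  (v26,v30,v27) [++-] → (0.622774, -1.526, -0.244)–(0, -1.784, -0.244)  len=0.6741
  (v27,v30,v31) [-+-] → (0.622774, -1.526, -0.244)–(1.26146, -1.26146, -0.244)  len=0.6913
  (v27,v31,v24) [--+] → (0.638681, -2.17145, -0.244)–(0, -2.436, -0.244)  len=0.6913
  (v24,v31,v28) [+-+] → (0.638681, -2.17145, -0.244)–(1.72249, -1.72249, -0.244)  len=1.1731
  (v30,v2,v31) [++-] → (1.51945, -0.638681, -0.244)–(1.26146, -1.26146, -0.244)  len=0.6741
  (v31,v2,v3) [-+-] → (1.51945, -0.638681, -0.244)–(1.784, 0, -0.244)  len=0.6913
  (v31,v3,v28) [--+] → (1.98704, -1.08381, -0.244)–(1.72249, -1.72249, -0.244)  len=0.6913
  (v28,v3,v0) [+-+] → (1.98704, -1.08381, -0.244)–(2.436, 0, -0.244)  len=1.1731

Chained into 2 loop(s):
  loop 1: 16 segments, perimeter = 10.9232
  loop 2: 16 segments, perimeter = 14.9154
Total perimeter = 25.839


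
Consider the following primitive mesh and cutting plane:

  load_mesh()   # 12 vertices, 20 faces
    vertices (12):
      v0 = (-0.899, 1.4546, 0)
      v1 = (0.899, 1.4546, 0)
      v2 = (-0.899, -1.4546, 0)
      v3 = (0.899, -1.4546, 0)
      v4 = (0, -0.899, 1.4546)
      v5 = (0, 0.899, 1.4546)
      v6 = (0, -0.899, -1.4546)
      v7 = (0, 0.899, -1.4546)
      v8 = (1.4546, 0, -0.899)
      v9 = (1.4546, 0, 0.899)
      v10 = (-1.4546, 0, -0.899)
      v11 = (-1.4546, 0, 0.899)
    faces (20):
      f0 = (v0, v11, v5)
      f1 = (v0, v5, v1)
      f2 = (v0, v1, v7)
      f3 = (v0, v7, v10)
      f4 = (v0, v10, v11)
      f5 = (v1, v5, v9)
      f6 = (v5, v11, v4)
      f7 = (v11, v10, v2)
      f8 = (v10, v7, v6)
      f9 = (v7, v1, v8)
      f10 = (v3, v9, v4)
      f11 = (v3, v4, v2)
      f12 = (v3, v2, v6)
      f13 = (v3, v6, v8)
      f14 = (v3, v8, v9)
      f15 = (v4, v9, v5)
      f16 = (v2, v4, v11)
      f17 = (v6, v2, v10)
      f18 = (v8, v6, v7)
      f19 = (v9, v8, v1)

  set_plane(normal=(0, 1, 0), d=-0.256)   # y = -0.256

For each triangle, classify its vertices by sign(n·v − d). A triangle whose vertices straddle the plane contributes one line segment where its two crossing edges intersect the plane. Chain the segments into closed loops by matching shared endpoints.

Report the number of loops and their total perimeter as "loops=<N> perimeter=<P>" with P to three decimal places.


loops=1 perimeter=9.208

Straddling triangles (10 of 20):
  (v5,v11,v4) [++-] → (-1.04039, -0.256, 1.05721)–(0, -0.256, 1.4546)  len=1.1137
  (v11,v10,v2) [++-] → (-1.35682, -0.256, -0.740782)–(-1.35682, -0.256, 0.740782)  len=1.4816
  (v10,v7,v6) [++-] → (0, -0.256, -1.4546)–(-1.04039, -0.256, -1.05721)  len=1.1137
  (v3,v9,v4) [-+-] → (1.35682, -0.256, 0.740782)–(1.04039, -0.256, 1.05721)  len=0.4475
  (v3,v6,v8) [--+] → (1.04039, -0.256, -1.05721)–(1.35682, -0.256, -0.740782)  len=0.4475
  (v3,v8,v9) [-++] → (1.35682, -0.256, -0.740782)–(1.35682, -0.256, 0.740782)  len=1.4816
  (v4,v9,v5) [-++] → (1.04039, -0.256, 1.05721)–(0, -0.256, 1.4546)  len=1.1137
  (v2,v4,v11) [--+] → (-1.04039, -0.256, 1.05721)–(-1.35682, -0.256, 0.740782)  len=0.4475
  (v6,v2,v10) [--+] → (-1.35682, -0.256, -0.740782)–(-1.04039, -0.256, -1.05721)  len=0.4475
  (v8,v6,v7) [+-+] → (1.04039, -0.256, -1.05721)–(0, -0.256, -1.4546)  len=1.1137

Chained into 1 loop(s):
  loop 1: 10 segments, perimeter = 9.2079
Total perimeter = 9.208


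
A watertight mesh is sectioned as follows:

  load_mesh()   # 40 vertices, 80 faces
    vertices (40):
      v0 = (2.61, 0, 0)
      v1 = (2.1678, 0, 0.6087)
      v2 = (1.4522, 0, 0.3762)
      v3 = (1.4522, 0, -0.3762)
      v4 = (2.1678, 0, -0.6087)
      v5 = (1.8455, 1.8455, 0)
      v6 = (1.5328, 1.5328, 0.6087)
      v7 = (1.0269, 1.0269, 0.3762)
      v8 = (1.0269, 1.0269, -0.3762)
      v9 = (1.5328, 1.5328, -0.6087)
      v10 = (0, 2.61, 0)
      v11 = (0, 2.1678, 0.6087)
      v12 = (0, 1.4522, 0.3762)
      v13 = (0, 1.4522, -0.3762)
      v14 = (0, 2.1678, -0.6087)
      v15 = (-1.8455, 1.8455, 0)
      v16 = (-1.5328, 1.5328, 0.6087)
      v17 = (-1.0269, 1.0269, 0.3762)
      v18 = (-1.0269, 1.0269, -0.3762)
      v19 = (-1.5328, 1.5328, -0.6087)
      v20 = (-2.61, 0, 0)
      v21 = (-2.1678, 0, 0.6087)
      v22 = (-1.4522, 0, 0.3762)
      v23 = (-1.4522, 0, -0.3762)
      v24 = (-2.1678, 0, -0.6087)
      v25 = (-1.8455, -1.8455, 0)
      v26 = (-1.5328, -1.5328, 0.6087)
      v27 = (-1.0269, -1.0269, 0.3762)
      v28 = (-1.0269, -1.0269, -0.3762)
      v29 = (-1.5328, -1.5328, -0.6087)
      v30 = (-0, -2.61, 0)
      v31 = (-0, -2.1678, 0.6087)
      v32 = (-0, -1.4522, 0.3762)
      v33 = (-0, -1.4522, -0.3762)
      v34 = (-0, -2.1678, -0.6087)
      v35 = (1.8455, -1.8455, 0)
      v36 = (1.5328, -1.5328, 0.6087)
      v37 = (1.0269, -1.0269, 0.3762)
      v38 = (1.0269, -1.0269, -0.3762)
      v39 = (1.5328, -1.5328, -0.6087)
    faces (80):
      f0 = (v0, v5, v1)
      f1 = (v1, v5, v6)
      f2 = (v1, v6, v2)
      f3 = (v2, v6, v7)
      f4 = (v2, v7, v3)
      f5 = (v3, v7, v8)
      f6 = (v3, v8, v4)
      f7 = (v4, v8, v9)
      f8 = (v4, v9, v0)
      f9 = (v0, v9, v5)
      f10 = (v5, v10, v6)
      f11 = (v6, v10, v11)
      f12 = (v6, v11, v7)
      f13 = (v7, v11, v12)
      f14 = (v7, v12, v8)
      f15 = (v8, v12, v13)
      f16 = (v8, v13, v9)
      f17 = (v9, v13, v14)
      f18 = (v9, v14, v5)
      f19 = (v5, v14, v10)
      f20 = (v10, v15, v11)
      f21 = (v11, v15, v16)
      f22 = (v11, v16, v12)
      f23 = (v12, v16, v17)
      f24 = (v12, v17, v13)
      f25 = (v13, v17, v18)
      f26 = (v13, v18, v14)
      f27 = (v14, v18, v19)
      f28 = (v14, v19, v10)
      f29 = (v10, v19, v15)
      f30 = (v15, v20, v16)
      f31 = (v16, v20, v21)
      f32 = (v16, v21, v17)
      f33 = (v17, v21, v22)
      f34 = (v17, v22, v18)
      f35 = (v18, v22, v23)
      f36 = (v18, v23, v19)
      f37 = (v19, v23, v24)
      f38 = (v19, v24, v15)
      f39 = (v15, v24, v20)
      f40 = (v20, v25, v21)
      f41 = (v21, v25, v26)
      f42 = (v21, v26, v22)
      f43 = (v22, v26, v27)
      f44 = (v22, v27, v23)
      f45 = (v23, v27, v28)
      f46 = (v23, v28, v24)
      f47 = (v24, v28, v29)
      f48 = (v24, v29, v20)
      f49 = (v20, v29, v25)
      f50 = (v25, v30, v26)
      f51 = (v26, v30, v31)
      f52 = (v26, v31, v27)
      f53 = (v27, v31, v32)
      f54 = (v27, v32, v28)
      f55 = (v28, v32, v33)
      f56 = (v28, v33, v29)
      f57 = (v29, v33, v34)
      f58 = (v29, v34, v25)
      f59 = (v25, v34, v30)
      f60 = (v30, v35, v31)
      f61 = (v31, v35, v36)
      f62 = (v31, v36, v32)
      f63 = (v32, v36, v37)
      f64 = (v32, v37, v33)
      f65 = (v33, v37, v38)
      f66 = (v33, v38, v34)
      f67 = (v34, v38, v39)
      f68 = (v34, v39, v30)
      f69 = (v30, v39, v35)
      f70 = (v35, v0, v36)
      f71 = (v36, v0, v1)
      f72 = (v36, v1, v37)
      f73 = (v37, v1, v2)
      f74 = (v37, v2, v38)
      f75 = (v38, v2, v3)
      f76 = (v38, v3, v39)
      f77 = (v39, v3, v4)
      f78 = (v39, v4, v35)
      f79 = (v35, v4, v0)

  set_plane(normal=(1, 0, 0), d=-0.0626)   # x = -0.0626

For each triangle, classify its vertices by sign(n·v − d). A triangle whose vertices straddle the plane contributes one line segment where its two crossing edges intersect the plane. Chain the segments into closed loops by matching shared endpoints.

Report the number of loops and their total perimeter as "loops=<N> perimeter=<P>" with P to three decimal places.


Straddling triangles (20 of 80):
  (v10,v15,v11) [+-+] → (-0.0626, 2.58407, 0)–(-0.0626, 2.15687, 0.588053)  len=0.7268
  (v11,v15,v16) [+--] → (-0.0626, 2.15687, 0.588053)–(-0.0626, 2.14187, 0.6087)  len=0.0255
  (v11,v16,v12) [+-+] → (-0.0626, 2.14187, 0.6087)–(-0.0626, 1.45549, 0.385695)  len=0.7217
  (v12,v16,v17) [+--] → (-0.0626, 1.45549, 0.385695)–(-0.0626, 1.42627, 0.3762)  len=0.0307
  (v12,v17,v13) [+-+] → (-0.0626, 1.42627, 0.3762)–(-0.0626, 1.42627, -0.330334)  len=0.7065
  (v13,v17,v18) [+--] → (-0.0626, 1.42627, -0.330334)–(-0.0626, 1.42627, -0.3762)  len=0.0459
  (v13,v18,v14) [+-+] → (-0.0626, 1.42627, -0.3762)–(-0.0626, 2.09825, -0.594527)  len=0.7066
  (v14,v18,v19) [+--] → (-0.0626, 2.09825, -0.594527)–(-0.0626, 2.14187, -0.6087)  len=0.0459
  (v14,v19,v10) [+-+] → (-0.0626, 2.14187, -0.6087)–(-0.0626, 2.56601, -0.0248595)  len=0.7216
  (v10,v19,v15) [+--] → (-0.0626, 2.56601, -0.0248595)–(-0.0626, 2.58407, 0)  len=0.0307
  (v25,v30,v26) [-+-] → (-0.0626, -2.58407, 0)–(-0.0626, -2.56601, 0.0248595)  len=0.0307
  (v26,v30,v31) [-++] → (-0.0626, -2.56601, 0.0248595)–(-0.0626, -2.14187, 0.6087)  len=0.7216
  (v26,v31,v27) [-+-] → (-0.0626, -2.14187, 0.6087)–(-0.0626, -2.09825, 0.594527)  len=0.0459
  (v27,v31,v32) [-++] → (-0.0626, -2.09825, 0.594527)–(-0.0626, -1.42627, 0.3762)  len=0.7066
  (v27,v32,v28) [-+-] → (-0.0626, -1.42627, 0.3762)–(-0.0626, -1.42627, 0.330334)  len=0.0459
  (v28,v32,v33) [-++] → (-0.0626, -1.42627, 0.330334)–(-0.0626, -1.42627, -0.3762)  len=0.7065
  (v28,v33,v29) [-+-] → (-0.0626, -1.42627, -0.3762)–(-0.0626, -1.45549, -0.385695)  len=0.0307
  (v29,v33,v34) [-++] → (-0.0626, -1.45549, -0.385695)–(-0.0626, -2.14187, -0.6087)  len=0.7217
  (v29,v34,v25) [-+-] → (-0.0626, -2.14187, -0.6087)–(-0.0626, -2.15687, -0.588053)  len=0.0255
  (v25,v34,v30) [-++] → (-0.0626, -2.15687, -0.588053)–(-0.0626, -2.58407, 0)  len=0.7268

Chained into 2 loop(s):
  loop 1: 10 segments, perimeter = 3.7620
  loop 2: 10 segments, perimeter = 3.7620
Total perimeter = 7.524

loops=2 perimeter=7.524
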